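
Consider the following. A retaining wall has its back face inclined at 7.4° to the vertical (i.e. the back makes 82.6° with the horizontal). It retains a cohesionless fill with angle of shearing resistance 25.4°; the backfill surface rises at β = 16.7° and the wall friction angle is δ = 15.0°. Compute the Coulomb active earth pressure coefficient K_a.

0.564

K_a = sin²(α+φ) / [sin²α · sin(α−δ) · (1 + √{sin(φ+δ)sin(φ−β) / (sin(α−δ)sin(α+β))})²].
With α = 82.6°, φ = 25.4°, δ = 15.0°, β = 16.7°: K_a = 0.5643.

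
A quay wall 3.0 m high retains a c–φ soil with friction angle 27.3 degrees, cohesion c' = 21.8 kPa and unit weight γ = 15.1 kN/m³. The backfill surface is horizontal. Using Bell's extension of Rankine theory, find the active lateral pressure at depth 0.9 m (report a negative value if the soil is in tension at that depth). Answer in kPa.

K_a = (1 − sin φ)/(1 + sin φ) = 0.3711.
σ_a = K_a γ z − 2c√K_a = 0.3711×15.1×0.9 − 2×21.8×0.6092 = -21.52 kPa.

-21.5 kPa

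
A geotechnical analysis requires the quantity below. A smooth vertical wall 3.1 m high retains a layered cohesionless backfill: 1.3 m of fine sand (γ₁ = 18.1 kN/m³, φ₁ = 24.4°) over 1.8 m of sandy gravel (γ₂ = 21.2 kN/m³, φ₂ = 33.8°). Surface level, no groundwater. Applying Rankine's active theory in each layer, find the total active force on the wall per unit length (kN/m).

28.2 kN/m

K_a1 = tan²(45°−24.4°/2) = 0.4153; K_a2 = tan²(45°−33.8°/2) = 0.2851.
Layer 1: σ at base = K_a1 γ₁ h₁ = 9.773 kPa; P₁ = ½×9.773×1.3 = 6.352.
Layer 2: σ_v at top = γ₁h₁ = 23.53; σ_h top = K_a2×23.53 = 6.708; σ_h base = K_a2×(23.53+21.2×1.8) = 17.59.
P₂ = ½(6.708+17.59)×1.8 = 21.87. Total P_a = 6.352+21.87 = 28.22 kN/m.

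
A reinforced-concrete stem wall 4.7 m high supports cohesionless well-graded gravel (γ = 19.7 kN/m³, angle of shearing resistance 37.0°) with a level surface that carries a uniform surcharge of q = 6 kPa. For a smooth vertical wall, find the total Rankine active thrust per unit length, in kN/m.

61.1 kN/m

K_a = tan²(45° − φ/2) = 0.2486.
Soil triangle: ½ K_a γ H² = 0.5×0.2486×19.7×4.7² = 54.09 kN/m.
Surcharge rectangle: K_a q H = 0.2486×6×4.7 = 7.010 kN/m.
Total = 54.09 + 7.010 = 61.10 kN/m.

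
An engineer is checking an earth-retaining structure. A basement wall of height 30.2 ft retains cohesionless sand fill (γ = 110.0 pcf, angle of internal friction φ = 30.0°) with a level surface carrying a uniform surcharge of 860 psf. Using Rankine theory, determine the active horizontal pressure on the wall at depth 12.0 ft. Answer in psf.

K_a = (1 − sin φ)/(1 + sin φ) = 0.3333.
σ_v = γz + q = 110.0 × 12.0 + 860 = 2180 psf.
σ_h = K_a σ_v = 0.3333 × 2180 = 726.7 psf.

727 psf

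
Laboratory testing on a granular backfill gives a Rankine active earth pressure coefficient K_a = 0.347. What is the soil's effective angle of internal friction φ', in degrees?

K_a = tan²(45° − φ/2) ⇒ 45° − φ/2 = arctan(√0.347) = 30.50°.
φ = 2(45° − 30.50°) = 29.00°.

29.0°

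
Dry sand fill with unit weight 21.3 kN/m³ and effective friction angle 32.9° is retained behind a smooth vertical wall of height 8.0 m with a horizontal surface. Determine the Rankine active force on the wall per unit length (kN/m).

202 kN/m

K_a = tan²(45° − φ/2) = 0.2960.
P_a = ½ K_a γ H² = 0.5 × 0.2960 × 21.3 × 8.0² = 201.8 kN/m.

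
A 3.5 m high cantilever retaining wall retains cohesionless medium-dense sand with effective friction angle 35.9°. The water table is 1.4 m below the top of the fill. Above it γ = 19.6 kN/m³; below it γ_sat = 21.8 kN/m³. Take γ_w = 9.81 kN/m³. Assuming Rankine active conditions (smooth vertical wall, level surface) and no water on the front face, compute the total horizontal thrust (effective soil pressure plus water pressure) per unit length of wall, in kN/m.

48.6 kN/m

K_a = tan²(45° − φ/2) = 0.2607.
γ' = 21.8 − 9.81 = 11.99 kN/m³. Depth below WT = 2.1 m.
σ'_h at WT = K_a γ d_w = 7.155 kPa; at base = 7.155 + K_a γ' × 2.1 = 13.72 kPa.
P₁ (0–1.4 m) = ½×7.155×1.4 = 5.008. P₂ (1.4–3.5 m) = ½(7.155+13.72)×2.1 = 21.92.
P_w = ½ γ_w h₂² = 0.5×9.81×2.1² = 21.63. Total = 5.008+21.92+21.63 = 48.56 kN/m.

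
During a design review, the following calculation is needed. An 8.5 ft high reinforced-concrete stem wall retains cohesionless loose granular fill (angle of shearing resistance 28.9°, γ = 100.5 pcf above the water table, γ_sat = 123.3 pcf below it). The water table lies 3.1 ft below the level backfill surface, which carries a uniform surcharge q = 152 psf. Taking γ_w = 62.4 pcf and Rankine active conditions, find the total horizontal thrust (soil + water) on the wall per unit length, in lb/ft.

K_a = tan²(45° − φ/2) = 0.3484.
γ' = 123.3 − 62.4 = 60.90 pcf. h₂ = H − d_w = 5.4 ft.
σ'_h: at surface K_a·q = 52.95; at WT K_a(q+γd_w) = 161.5; at base K_a(q+γd_w+γ'h₂) = 276.0 psf.
P₁ = ½(52.95+161.5)×3.1 = 332.4; P₂ = ½(161.5+276.0)×5.4 = 1181; P_w = ½γ_w h₂² = 909.8.
Total = 332.4+1181+909.8 = 2423 lb/ft.

2420 lb/ft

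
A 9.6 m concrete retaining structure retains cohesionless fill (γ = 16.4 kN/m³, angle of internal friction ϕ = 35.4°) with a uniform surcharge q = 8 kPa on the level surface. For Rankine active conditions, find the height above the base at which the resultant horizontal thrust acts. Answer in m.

3.35 m

K_a = 0.2664.
Triangular part P₁ = ½K_aγH² = 201.3 at H/3 = 3.200 m; rectangular part P₂ = K_a q H = 20.46 at H/2 = 4.800 m.
ȳ = (P₁·3.200 + P₂·4.800)/(P₁+P₂) = 3.348 m.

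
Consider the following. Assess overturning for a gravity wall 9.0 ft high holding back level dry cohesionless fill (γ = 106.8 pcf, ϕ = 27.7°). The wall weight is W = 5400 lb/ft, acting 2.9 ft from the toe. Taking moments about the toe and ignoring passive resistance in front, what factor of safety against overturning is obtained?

3.30

K_a = tan²(45° − 27.7°/2) = 0.3653.
P_a = ½K_aγH² = 0.5×0.3653×106.8×9.0² = 1580 lb/ft, acting at H/3 = 3.000 ft above the base.
Overturning moment M_o = P_a × H/3 = 1580 × 3.000 = 4741.
Resisting moment M_r = W × 2.9 = 5400 × 2.9 = 15660.
FS_overturning = M_r/M_o = 15660/4741 = 3.303.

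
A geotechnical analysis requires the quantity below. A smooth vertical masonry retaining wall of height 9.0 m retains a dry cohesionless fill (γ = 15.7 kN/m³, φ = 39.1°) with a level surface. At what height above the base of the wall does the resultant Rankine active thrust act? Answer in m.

3.00 m

K_a = 0.2265.
The pressure distribution is triangular, so the resultant acts at H/3 above the base = 9.0/3 = 3.000 m.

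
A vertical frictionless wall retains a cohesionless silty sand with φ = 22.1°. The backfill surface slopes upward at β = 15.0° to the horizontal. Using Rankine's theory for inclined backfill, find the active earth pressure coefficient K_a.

K_a = cos β · (cos β − √(cos²β − cos²φ)) / (cos β + √(cos²β − cos²φ)).
cos β = 0.9659, cos φ = 0.9265, √(cos²β − cos²φ) = 0.2731.
K_a = 0.9659 × (0.9659 − 0.2731)/(0.9659 + 0.2731) = 0.5402.

0.540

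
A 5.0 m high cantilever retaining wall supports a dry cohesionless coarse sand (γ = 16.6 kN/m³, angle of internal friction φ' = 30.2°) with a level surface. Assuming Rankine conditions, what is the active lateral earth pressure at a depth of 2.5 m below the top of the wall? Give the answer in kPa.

K_a = (1 − sin φ)/(1 + sin φ) = 0.3307.
σ_h = K_a γ z = 0.3307 × 16.6 × 2.5 = 13.72 kPa.

13.7 kPa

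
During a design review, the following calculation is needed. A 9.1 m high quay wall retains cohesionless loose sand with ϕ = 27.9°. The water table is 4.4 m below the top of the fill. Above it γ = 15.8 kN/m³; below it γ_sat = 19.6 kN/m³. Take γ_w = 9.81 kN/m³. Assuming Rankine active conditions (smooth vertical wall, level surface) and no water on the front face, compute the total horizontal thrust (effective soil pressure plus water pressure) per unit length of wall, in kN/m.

321 kN/m

K_a = tan²(45° − φ/2) = 0.3625.
γ' = 19.6 − 9.81 = 9.790 kN/m³. Depth below WT = 4.7 m.
σ'_h at WT = K_a γ d_w = 25.20 kPa; at base = 25.20 + K_a γ' × 4.7 = 41.88 kPa.
P₁ (0–4.4 m) = ½×25.20×4.4 = 55.44. P₂ (4.4–9.1 m) = ½(25.20+41.88)×4.7 = 157.6.
P_w = ½ γ_w h₂² = 0.5×9.81×4.7² = 108.4. Total = 55.44+157.6+108.4 = 321.4 kN/m.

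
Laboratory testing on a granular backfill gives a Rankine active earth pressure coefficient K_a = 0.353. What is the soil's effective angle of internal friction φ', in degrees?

28.6°

K_a = tan²(45° − φ/2) ⇒ 45° − φ/2 = arctan(√0.353) = 30.72°.
φ = 2(45° − 30.72°) = 28.57°.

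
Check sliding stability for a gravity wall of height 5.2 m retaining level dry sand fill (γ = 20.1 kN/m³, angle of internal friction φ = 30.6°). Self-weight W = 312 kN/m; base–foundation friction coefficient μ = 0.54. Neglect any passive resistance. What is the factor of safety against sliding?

1.91

K_a = tan²(45° − 30.6°/2) = 0.3253.
P_a = ½K_aγH² = 0.5×0.3253×20.1×5.2² = 88.41 kN/m, acting at H/3 = 1.733 m above the base.
FS_sliding = μW / P_a = 0.54×312 / 88.41 = 1.906.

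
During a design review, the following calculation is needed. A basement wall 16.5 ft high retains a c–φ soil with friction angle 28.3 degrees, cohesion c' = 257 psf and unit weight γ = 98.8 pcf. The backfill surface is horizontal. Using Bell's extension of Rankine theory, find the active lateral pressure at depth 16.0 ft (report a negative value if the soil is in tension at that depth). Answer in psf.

K_a = (1 − sin φ)/(1 + sin φ) = 0.3568.
σ_a = K_a γ z − 2c√K_a = 0.3568×98.8×16.0 − 2×257×0.5973 = 257.0 psf.

257 psf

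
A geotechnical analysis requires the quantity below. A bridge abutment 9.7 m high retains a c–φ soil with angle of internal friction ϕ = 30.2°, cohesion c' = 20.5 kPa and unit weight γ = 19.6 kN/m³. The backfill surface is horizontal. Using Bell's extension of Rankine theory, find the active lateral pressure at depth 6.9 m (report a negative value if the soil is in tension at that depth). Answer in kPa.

K_a = (1 − sin φ)/(1 + sin φ) = 0.3307.
σ_a = K_a γ z − 2c√K_a = 0.3307×19.6×6.9 − 2×20.5×0.5750 = 21.14 kPa.

21.1 kPa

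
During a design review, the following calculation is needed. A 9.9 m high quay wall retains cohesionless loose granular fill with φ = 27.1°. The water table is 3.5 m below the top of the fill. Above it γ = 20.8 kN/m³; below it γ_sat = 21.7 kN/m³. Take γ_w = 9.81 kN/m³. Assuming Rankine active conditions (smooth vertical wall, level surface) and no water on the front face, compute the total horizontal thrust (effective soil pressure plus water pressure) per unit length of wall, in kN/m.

K_a = tan²(45° − φ/2) = 0.3741.
γ' = 21.7 − 9.81 = 11.89 kN/m³. Depth below WT = 6.4 m.
σ'_h at WT = K_a γ d_w = 27.23 kPa; at base = 27.23 + K_a γ' × 6.4 = 55.70 kPa.
P₁ (0–3.5 m) = ½×27.23×3.5 = 47.65. P₂ (3.5–9.9 m) = ½(27.23+55.70)×6.4 = 265.4.
P_w = ½ γ_w h₂² = 0.5×9.81×6.4² = 200.9. Total = 47.65+265.4+200.9 = 513.9 kN/m.

514 kN/m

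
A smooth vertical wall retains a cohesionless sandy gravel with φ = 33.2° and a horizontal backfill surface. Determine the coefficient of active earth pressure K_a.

0.292

K_a = (1 − sin φ)/(1 + sin φ) = (1 − sin 33.2°)/(1 + sin 33.2°) = 0.2924.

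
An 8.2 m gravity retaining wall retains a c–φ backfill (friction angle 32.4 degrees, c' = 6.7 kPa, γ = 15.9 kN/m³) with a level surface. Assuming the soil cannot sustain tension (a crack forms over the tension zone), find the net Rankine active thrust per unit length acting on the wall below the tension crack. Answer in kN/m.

K_a = 0.3022; √K_a = 0.5498.
Tension-crack depth z_c = 2c/(γ√K_a) = 2×6.7/(15.9×0.5498) = 1.533 m.
σ_a at base = K_a γ H − 2c√K_a = 0.3022×15.9×8.2 − 2×6.7×0.5498 = 32.04 kPa.
P_a = ½ × 32.04 × (H − z_c) = 0.5×32.04×6.667 = 106.8 kN/m.

107 kN/m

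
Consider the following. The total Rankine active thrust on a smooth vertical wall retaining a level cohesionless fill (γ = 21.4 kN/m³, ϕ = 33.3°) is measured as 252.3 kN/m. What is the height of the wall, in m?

K_a = 0.2911. P_a = ½ K_a γ H² ⇒ H = √(2P_a/(K_a γ)).
H = √(2×252.3/(0.2911×21.4)) = 8.999 m.

9.00 m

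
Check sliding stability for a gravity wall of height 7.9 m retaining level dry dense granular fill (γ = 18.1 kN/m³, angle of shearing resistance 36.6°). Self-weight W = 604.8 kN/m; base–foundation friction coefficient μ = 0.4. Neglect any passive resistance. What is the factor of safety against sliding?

1.69

K_a = tan²(45° − 36.6°/2) = 0.2530.
P_a = ½K_aγH² = 0.5×0.2530×18.1×7.9² = 142.9 kN/m, acting at H/3 = 2.633 m above the base.
FS_sliding = μW / P_a = 0.4×604.8 / 142.9 = 1.693.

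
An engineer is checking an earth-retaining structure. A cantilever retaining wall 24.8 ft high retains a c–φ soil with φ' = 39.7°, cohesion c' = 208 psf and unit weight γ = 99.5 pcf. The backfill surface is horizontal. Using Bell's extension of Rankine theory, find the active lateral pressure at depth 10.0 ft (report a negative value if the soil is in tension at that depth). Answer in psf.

24.0 psf

K_a = (1 − sin φ)/(1 + sin φ) = 0.2204.
σ_a = K_a γ z − 2c√K_a = 0.2204×99.5×10.0 − 2×208×0.4695 = 24.02 psf.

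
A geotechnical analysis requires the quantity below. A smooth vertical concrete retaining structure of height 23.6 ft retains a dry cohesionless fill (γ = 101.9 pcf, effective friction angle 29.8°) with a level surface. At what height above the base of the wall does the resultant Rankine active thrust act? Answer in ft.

7.87 ft

K_a = 0.3360.
The pressure distribution is triangular, so the resultant acts at H/3 above the base = 23.6/3 = 7.867 ft.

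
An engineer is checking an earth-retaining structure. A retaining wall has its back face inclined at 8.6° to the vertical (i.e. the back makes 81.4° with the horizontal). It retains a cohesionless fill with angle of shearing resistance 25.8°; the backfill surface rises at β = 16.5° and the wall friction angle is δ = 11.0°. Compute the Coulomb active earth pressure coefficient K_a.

K_a = sin²(α+φ) / [sin²α · sin(α−δ) · (1 + √{sin(φ+δ)sin(φ−β) / (sin(α−δ)sin(α+β))})²].
With α = 81.4°, φ = 25.8°, δ = 11.0°, β = 16.5°: K_a = 0.5669.

0.567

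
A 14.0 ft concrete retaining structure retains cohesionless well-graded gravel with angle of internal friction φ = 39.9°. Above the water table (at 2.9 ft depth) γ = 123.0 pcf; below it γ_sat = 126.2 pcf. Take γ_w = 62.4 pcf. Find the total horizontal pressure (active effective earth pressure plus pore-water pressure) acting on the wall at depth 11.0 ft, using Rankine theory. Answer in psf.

696 psf

K_a = (1 − sin φ)/(1 + sin φ) = 0.2184.
γ' = 126.2 − 62.4 = 63.80 pcf.
Effective vertical stress at 11.0 ft: σ'_v = 123.0×2.9 + 63.80×8.10 = 873.5 psf.
σ'_h = K_a σ'_v = 0.2184 × 873.5 = 190.8 psf; u = γ_w × 8.10 = 505.4 psf.
Total σ_h = 190.8 + 505.4 = 696.2 psf.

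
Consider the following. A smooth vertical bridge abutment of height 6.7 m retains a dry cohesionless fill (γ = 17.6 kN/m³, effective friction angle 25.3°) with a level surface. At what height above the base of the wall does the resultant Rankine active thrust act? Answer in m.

K_a = 0.4012.
The pressure distribution is triangular, so the resultant acts at H/3 above the base = 6.7/3 = 2.233 m.

2.23 m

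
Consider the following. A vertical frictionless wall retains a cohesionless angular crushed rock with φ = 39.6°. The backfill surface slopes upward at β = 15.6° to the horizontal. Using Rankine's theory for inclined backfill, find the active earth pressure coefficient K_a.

0.241

K_a = cos β · (cos β − √(cos²β − cos²φ)) / (cos β + √(cos²β − cos²φ)).
cos β = 0.9632, cos φ = 0.7705, √(cos²β − cos²φ) = 0.5779.
K_a = 0.9632 × (0.9632 − 0.5779)/(0.9632 + 0.5779) = 0.2408.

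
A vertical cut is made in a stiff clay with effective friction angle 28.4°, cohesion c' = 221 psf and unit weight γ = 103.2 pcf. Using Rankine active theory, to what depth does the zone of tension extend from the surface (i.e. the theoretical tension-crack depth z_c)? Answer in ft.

K_a = tan²(45° − 28.4°/2) = 0.3554; √K_a = 0.5961.
The active pressure is zero where K_a γ z = 2c√K_a, so z_c = 2c/(γ√K_a) = 2×221/(103.2×0.5961) = 7.185 ft.

7.18 ft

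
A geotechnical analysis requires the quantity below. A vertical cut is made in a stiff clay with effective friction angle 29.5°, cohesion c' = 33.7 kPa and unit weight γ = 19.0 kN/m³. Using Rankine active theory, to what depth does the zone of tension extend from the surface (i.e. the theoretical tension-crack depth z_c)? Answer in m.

6.08 m

K_a = tan²(45° − 29.5°/2) = 0.3401; √K_a = 0.5832.
The active pressure is zero where K_a γ z = 2c√K_a, so z_c = 2c/(γ√K_a) = 2×33.7/(19.0×0.5832) = 6.083 m.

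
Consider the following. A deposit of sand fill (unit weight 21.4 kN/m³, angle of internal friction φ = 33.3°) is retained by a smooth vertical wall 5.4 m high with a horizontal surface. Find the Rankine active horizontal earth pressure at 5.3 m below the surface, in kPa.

K_a = (1 − sin φ)/(1 + sin φ) = 0.2911.
σ_h = K_a γ z = 0.2911 × 21.4 × 5.3 = 33.02 kPa.

33.0 kPa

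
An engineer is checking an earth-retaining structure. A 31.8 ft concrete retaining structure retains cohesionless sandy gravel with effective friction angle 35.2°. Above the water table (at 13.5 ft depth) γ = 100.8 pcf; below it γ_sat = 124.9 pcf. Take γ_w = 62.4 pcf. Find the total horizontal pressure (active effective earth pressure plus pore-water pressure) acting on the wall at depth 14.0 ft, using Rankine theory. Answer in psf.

K_a = (1 − sin φ)/(1 + sin φ) = 0.2687.
γ' = 124.9 − 62.4 = 62.50 pcf.
Effective vertical stress at 14.0 ft: σ'_v = 100.8×13.5 + 62.50×0.500 = 1392 psf.
σ'_h = K_a σ'_v = 0.2687 × 1392 = 374.0 psf; u = γ_w × 0.500 = 31.20 psf.
Total σ_h = 374.0 + 31.20 = 405.2 psf.

405 psf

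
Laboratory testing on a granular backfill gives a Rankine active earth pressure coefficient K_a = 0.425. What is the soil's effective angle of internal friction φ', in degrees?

23.8°

K_a = tan²(45° − φ/2) ⇒ 45° − φ/2 = arctan(√0.425) = 33.10°.
φ = 2(45° − 33.10°) = 23.80°.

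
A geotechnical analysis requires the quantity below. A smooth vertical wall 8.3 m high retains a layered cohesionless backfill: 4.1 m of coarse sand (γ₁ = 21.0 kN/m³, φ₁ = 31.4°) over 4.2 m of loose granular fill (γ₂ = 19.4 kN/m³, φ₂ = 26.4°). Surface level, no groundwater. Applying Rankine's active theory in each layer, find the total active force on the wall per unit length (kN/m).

K_a1 = tan²(45°−31.4°/2) = 0.3149; K_a2 = tan²(45°−26.4°/2) = 0.3844.
Layer 1: σ at base = K_a1 γ₁ h₁ = 27.11 kPa; P₁ = ½×27.11×4.1 = 55.58.
Layer 2: σ_v at top = γ₁h₁ = 86.10; σ_h top = K_a2×86.10 = 33.10; σ_h base = K_a2×(86.10+19.4×4.2) = 64.42.
P₂ = ½(33.10+64.42)×4.2 = 204.8. Total P_a = 55.58+204.8 = 260.4 kN/m.

260 kN/m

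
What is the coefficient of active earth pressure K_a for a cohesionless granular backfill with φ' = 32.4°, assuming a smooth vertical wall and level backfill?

K_a = tan²(45° − φ/2) = tan²(28.80°) = 0.3022.

0.302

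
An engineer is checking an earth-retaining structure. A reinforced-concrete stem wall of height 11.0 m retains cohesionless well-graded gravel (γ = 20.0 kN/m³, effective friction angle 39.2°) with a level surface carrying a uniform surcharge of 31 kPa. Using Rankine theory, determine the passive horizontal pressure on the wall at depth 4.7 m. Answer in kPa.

554 kPa

K_p = (1 + sin φ)/(1 − sin φ) = 4.435.
σ_v = γz + q = 20.0 × 4.7 + 31 = 125.0 kPa.
σ_h = K_p σ_v = 4.435 × 125.0 = 554.4 kPa.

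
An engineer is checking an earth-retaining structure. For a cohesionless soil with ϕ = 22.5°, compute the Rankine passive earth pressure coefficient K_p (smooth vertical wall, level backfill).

2.24

K_p = (1 + sin φ)/(1 − sin φ) = tan²(45° + 22.5°/2) = 2.240.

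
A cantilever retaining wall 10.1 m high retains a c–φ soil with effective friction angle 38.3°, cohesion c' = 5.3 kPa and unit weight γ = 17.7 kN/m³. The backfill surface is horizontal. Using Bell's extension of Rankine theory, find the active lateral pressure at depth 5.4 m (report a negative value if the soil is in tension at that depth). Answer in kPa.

K_a = (1 − sin φ)/(1 + sin φ) = 0.2347.
σ_a = K_a γ z − 2c√K_a = 0.2347×17.7×5.4 − 2×5.3×0.4845 = 17.30 kPa.

17.3 kPa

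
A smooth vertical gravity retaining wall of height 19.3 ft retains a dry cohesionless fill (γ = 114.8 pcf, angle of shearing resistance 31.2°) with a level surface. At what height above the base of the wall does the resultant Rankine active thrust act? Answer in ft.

6.43 ft

K_a = 0.3175.
The pressure distribution is triangular, so the resultant acts at H/3 above the base = 19.3/3 = 6.433 ft.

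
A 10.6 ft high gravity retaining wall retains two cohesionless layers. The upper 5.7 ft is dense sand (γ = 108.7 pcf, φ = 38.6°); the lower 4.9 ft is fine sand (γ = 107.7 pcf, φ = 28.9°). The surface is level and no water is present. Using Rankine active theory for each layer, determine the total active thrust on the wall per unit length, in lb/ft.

K_a1 = tan²(45°−38.6°/2) = 0.2316; K_a2 = tan²(45°−28.9°/2) = 0.3484.
Layer 1: σ at base = K_a1 γ₁ h₁ = 143.5 psf; P₁ = ½×143.5×5.7 = 409.0.
Layer 2: σ_v at top = γ₁h₁ = 619.6; σ_h top = K_a2×619.6 = 215.8; σ_h base = K_a2×(619.6+107.7×4.9) = 399.7.
P₂ = ½(215.8+399.7)×4.9 = 1508. Total P_a = 409.0+1508 = 1917 lb/ft.

1920 lb/ft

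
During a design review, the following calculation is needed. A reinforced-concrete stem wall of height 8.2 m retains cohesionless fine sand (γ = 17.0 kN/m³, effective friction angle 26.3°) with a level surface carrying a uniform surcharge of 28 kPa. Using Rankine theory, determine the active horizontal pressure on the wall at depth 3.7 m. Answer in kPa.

K_a = (1 − sin φ)/(1 + sin φ) = 0.3859.
σ_v = γz + q = 17.0 × 3.7 + 28 = 90.90 kPa.
σ_h = K_a σ_v = 0.3859 × 90.90 = 35.08 kPa.

35.1 kPa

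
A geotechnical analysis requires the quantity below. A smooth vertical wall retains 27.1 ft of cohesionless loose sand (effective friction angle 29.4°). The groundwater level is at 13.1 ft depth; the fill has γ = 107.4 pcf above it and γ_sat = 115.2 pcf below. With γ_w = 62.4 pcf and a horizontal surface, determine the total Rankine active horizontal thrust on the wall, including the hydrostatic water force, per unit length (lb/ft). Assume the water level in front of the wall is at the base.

K_a = tan²(45° − φ/2) = 0.3415.
γ' = 115.2 − 62.4 = 52.80 pcf. Depth below WT = 14.0 ft.
σ'_h at WT = K_a γ d_w = 480.4 psf; at base = 480.4 + K_a γ' × 14.0 = 732.8 psf.
P₁ (0–13.1 ft) = ½×480.4×13.1 = 3147. P₂ (13.1–27.1 ft) = ½(480.4+732.8)×14.0 = 8493.
P_w = ½ γ_w h₂² = 0.5×62.4×14.0² = 6115. Total = 3147+8493+6115 = 17750 lb/ft.

17800 lb/ft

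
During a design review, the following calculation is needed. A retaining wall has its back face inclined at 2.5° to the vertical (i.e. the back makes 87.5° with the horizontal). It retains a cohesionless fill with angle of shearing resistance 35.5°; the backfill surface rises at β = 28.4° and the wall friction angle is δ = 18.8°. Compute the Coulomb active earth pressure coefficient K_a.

K_a = sin²(α+φ) / [sin²α · sin(α−δ) · (1 + √{sin(φ+δ)sin(φ−β) / (sin(α−δ)sin(α+β))})²].
With α = 87.5°, φ = 35.5°, δ = 18.8°, β = 28.4°: K_a = 0.4174.

0.417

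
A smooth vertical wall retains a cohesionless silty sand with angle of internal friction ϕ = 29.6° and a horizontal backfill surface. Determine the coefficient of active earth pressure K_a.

K_a = (1 − sin φ)/(1 + sin φ) = (1 − sin 29.6°)/(1 + sin 29.6°) = 0.3387.

0.339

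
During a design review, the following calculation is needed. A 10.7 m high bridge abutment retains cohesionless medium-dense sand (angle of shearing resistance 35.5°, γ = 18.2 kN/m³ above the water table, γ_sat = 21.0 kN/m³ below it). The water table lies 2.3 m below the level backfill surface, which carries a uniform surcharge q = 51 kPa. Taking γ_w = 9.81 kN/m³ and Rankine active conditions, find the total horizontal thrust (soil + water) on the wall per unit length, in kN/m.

702 kN/m

K_a = tan²(45° − φ/2) = 0.2653.
γ' = 21.0 − 9.81 = 11.19 kN/m³. h₂ = H − d_w = 8.4 m.
σ'_h: at surface K_a·q = 13.53; at WT K_a(q+γd_w) = 24.63; at base K_a(q+γd_w+γ'h₂) = 49.57 kPa.
P₁ = ½(13.53+24.63)×2.3 = 43.88; P₂ = ½(24.63+49.57)×8.4 = 311.6; P_w = ½γ_w h₂² = 346.1.
Total = 43.88+311.6+346.1 = 701.6 kN/m.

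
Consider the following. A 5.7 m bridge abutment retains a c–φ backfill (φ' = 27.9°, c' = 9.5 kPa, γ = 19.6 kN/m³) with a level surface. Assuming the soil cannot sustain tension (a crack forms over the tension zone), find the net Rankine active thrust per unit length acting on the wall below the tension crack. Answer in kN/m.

K_a = 0.3625; √K_a = 0.6020.
Tension-crack depth z_c = 2c/(γ√K_a) = 2×9.5/(19.6×0.6020) = 1.610 m.
σ_a at base = K_a γ H − 2c√K_a = 0.3625×19.6×5.7 − 2×9.5×0.6020 = 29.06 kPa.
P_a = ½ × 29.06 × (H − z_c) = 0.5×29.06×4.090 = 59.42 kN/m.

59.4 kN/m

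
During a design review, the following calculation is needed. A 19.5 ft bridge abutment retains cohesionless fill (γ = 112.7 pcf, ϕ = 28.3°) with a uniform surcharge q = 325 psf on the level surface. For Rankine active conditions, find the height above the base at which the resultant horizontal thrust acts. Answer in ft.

7.24 ft

K_a = 0.3568.
Triangular part P₁ = ½K_aγH² = 7645 at H/3 = 6.500 ft; rectangular part P₂ = K_a q H = 2261 at H/2 = 9.750 ft.
ȳ = (P₁·6.500 + P₂·9.750)/(P₁+P₂) = 7.242 ft.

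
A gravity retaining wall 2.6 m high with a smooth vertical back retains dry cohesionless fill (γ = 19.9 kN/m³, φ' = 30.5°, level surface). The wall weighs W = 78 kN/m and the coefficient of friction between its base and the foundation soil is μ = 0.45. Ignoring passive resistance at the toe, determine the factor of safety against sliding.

1.60

K_a = tan²(45° − 30.5°/2) = 0.3267.
P_a = ½K_aγH² = 0.5×0.3267×19.9×2.6² = 21.97 kN/m, acting at H/3 = 0.8667 m above the base.
FS_sliding = μW / P_a = 0.45×78 / 21.97 = 1.597.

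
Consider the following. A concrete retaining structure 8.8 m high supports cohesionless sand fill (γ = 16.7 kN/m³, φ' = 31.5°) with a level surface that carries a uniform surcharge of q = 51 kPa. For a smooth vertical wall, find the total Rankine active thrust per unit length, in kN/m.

K_a = tan²(45° − φ/2) = 0.3136.
Soil triangle: ½ K_a γ H² = 0.5×0.3136×16.7×8.8² = 202.8 kN/m.
Surcharge rectangle: K_a q H = 0.3136×51×8.8 = 140.8 kN/m.
Total = 202.8 + 140.8 = 343.6 kN/m.

344 kN/m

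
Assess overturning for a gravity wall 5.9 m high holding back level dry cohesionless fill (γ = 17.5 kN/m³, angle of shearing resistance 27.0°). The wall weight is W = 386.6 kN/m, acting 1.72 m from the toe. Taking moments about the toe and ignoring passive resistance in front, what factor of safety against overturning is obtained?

K_a = tan²(45° − 27.0°/2) = 0.3755.
P_a = ½K_aγH² = 0.5×0.3755×17.5×5.9² = 114.4 kN/m, acting at H/3 = 1.967 m above the base.
Overturning moment M_o = P_a × H/3 = 114.4 × 1.967 = 224.9.
Resisting moment M_r = W × 1.72 = 386.6 × 1.72 = 665.0.
FS_overturning = M_r/M_o = 665.0/224.9 = 2.956.

2.96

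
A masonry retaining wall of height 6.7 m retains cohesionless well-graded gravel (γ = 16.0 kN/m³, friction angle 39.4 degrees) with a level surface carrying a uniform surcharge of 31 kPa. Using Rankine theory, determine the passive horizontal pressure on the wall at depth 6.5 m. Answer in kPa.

K_p = (1 + sin φ)/(1 − sin φ) = 4.475.
σ_v = γz + q = 16.0 × 6.5 + 31 = 135.0 kPa.
σ_h = K_p σ_v = 4.475 × 135.0 = 604.2 kPa.

604 kPa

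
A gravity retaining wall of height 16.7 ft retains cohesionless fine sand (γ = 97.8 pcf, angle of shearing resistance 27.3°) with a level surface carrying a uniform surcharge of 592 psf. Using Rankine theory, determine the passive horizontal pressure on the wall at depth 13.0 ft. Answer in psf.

5020 psf

K_p = (1 + sin φ)/(1 − sin φ) = 2.694.
σ_v = γz + q = 97.8 × 13.0 + 592 = 1863 psf.
σ_h = K_p σ_v = 2.694 × 1863 = 5021 psf.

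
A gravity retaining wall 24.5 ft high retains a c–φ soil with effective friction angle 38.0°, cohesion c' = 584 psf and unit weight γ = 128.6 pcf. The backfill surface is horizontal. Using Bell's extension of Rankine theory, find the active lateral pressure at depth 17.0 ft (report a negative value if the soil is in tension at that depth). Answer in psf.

K_a = (1 − sin φ)/(1 + sin φ) = 0.2379.
σ_a = K_a γ z − 2c√K_a = 0.2379×128.6×17.0 − 2×584×0.4877 = -49.61 psf.

-49.6 psf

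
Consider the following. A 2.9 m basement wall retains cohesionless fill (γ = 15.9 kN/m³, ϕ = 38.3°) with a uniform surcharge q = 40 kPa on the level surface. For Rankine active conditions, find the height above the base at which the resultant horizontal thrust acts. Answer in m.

K_a = 0.2347.
Triangular part P₁ = ½K_aγH² = 15.69 at H/3 = 0.9667 m; rectangular part P₂ = K_a q H = 27.23 at H/2 = 1.450 m.
ȳ = (P₁·0.9667 + P₂·1.450)/(P₁+P₂) = 1.273 m.

1.27 m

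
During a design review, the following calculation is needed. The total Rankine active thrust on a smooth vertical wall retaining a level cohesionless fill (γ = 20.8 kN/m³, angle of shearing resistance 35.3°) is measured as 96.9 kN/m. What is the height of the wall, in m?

K_a = 0.2675. P_a = ½ K_a γ H² ⇒ H = √(2P_a/(K_a γ)).
H = √(2×96.9/(0.2675×20.8)) = 5.901 m.

5.90 m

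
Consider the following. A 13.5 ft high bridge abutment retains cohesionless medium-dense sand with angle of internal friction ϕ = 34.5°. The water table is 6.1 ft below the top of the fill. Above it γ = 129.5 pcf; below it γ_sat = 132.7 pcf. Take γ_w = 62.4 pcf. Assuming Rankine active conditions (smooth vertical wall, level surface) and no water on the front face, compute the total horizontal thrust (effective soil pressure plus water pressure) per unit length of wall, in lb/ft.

K_a = tan²(45° − φ/2) = 0.2768.
γ' = 132.7 − 62.4 = 70.30 pcf. Depth below WT = 7.4 ft.
σ'_h at WT = K_a γ d_w = 218.7 psf; at base = 218.7 + K_a γ' × 7.4 = 362.7 psf.
P₁ (0–6.1 ft) = ½×218.7×6.1 = 666.9. P₂ (6.1–13.5 ft) = ½(218.7+362.7)×7.4 = 2151.
P_w = ½ γ_w h₂² = 0.5×62.4×7.4² = 1709. Total = 666.9+2151+1709 = 4526 lb/ft.

4530 lb/ft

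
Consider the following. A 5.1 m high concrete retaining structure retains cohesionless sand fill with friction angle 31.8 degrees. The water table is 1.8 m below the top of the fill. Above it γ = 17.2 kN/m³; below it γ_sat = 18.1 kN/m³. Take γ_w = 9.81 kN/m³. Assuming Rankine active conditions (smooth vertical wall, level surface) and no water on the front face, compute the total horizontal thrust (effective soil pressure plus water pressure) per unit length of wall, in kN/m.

K_a = tan²(45° − φ/2) = 0.3098.
γ' = 18.1 − 9.81 = 8.290 kN/m³. Depth below WT = 3.3 m.
σ'_h at WT = K_a γ d_w = 9.591 kPa; at base = 9.591 + K_a γ' × 3.3 = 18.07 kPa.
P₁ (0–1.8 m) = ½×9.591×1.8 = 8.632. P₂ (1.8–5.1 m) = ½(9.591+18.07)×3.3 = 45.64.
P_w = ½ γ_w h₂² = 0.5×9.81×3.3² = 53.42. Total = 8.632+45.64+53.42 = 107.7 kN/m.

108 kN/m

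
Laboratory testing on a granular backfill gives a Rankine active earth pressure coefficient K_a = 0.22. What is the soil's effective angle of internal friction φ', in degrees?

39.7°

K_a = tan²(45° − φ/2) ⇒ 45° − φ/2 = arctan(√0.22) = 25.13°.
φ = 2(45° − 25.13°) = 39.74°.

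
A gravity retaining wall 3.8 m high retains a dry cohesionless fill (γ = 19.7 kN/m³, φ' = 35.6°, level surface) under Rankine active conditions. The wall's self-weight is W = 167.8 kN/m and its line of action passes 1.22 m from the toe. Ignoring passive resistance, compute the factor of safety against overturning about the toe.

K_a = tan²(45° − 35.6°/2) = 0.2641.
P_a = ½K_aγH² = 0.5×0.2641×19.7×3.8² = 37.57 kN/m, acting at H/3 = 1.267 m above the base.
Overturning moment M_o = P_a × H/3 = 37.57 × 1.267 = 47.59.
Resisting moment M_r = W × 1.22 = 167.8 × 1.22 = 204.7.
FS_overturning = M_r/M_o = 204.7/47.59 = 4.302.

4.30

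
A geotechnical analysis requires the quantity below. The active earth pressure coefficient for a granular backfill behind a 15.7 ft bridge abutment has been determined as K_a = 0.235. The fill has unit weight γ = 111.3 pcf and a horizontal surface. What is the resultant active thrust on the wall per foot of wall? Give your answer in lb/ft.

P = ½ K_a γ H² = 0.5 × 0.235 × 111.3 × 15.7² = 3224 lb/ft.

3220 lb/ft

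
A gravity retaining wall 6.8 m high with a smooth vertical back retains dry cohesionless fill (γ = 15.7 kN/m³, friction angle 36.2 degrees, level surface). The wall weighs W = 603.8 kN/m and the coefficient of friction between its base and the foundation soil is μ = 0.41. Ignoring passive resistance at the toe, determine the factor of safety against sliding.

K_a = tan²(45° − 36.2°/2) = 0.2574.
P_a = ½K_aγH² = 0.5×0.2574×15.7×6.8² = 93.43 kN/m, acting at H/3 = 2.267 m above the base.
FS_sliding = μW / P_a = 0.41×603.8 / 93.43 = 2.650.

2.65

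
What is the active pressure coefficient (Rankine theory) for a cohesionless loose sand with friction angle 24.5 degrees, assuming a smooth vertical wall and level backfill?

0.414

K_a = tan²(45° − φ/2) = tan²(32.75°) = 0.4137.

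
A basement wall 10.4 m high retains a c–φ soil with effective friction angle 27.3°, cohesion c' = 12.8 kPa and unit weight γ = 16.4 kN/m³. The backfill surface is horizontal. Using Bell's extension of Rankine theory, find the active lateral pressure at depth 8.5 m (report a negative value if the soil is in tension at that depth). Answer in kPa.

K_a = (1 − sin φ)/(1 + sin φ) = 0.3711.
σ_a = K_a γ z − 2c√K_a = 0.3711×16.4×8.5 − 2×12.8×0.6092 = 36.14 kPa.

36.1 kPa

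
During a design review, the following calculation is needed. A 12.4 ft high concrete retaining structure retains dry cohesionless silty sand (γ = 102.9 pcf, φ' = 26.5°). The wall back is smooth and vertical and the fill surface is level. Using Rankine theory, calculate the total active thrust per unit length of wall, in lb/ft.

3030 lb/ft

K_a = tan²(45° − φ/2) = 0.3829.
P_a = ½ K_a γ H² = 0.5 × 0.3829 × 102.9 × 12.4² = 3029 lb/ft.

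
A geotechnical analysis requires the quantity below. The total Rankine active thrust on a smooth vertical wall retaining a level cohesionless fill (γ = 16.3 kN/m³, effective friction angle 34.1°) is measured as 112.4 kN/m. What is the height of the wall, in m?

K_a = 0.2815. P_a = ½ K_a γ H² ⇒ H = √(2P_a/(K_a γ)).
H = √(2×112.4/(0.2815×16.3)) = 6.999 m.

7.00 m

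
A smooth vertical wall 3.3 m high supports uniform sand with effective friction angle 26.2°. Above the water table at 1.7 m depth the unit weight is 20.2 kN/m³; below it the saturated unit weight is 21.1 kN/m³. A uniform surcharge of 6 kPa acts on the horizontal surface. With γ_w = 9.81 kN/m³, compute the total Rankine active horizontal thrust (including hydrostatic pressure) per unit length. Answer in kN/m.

K_a = tan²(45° − φ/2) = 0.3874.
γ' = 21.1 − 9.81 = 11.29 kN/m³. h₂ = H − d_w = 1.6 m.
σ'_h: at surface K_a·q = 2.325; at WT K_a(q+γd_w) = 15.63; at base K_a(q+γd_w+γ'h₂) = 22.63 kPa.
P₁ = ½(2.325+15.63)×1.7 = 15.26; P₂ = ½(15.63+22.63)×1.6 = 30.61; P_w = ½γ_w h₂² = 12.56.
Total = 15.26+30.61+12.56 = 58.42 kN/m.

58.4 kN/m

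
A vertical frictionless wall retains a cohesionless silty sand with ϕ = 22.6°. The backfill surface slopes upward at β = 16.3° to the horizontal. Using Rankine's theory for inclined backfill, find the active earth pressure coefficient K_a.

0.548

K_a = cos β · (cos β − √(cos²β − cos²φ)) / (cos β + √(cos²β − cos²φ)).
cos β = 0.9598, cos φ = 0.9232, √(cos²β − cos²φ) = 0.2625.
K_a = 0.9598 × (0.9598 − 0.2625)/(0.9598 + 0.2625) = 0.5475.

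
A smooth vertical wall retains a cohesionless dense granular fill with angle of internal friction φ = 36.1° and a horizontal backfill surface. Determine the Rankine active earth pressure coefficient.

K_a = tan²(45° − φ/2) = tan²(26.95°) = 0.2585.

0.258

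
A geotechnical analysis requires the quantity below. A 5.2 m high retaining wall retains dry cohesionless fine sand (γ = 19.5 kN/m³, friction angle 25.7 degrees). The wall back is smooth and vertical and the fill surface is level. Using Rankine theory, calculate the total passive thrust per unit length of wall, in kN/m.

667 kN/m

K_p = tan²(45° + φ/2) = 2.531.
P_p = ½ K_p γ H² = 0.5 × 2.531 × 19.5 × 5.2² = 667.4 kN/m.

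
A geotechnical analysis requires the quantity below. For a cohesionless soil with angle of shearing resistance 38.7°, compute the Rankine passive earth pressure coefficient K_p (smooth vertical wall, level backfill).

4.34

K_p = (1 + sin φ)/(1 − sin φ) = tan²(45° + 38.7°/2) = 4.337.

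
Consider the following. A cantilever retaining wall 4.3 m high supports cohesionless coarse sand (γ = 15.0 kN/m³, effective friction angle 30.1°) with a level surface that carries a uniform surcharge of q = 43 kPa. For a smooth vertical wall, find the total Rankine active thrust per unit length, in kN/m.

K_a = tan²(45° − φ/2) = 0.3320.
Soil triangle: ½ K_a γ H² = 0.5×0.3320×15.0×4.3² = 46.04 kN/m.
Surcharge rectangle: K_a q H = 0.3320×43×4.3 = 61.39 kN/m.
Total = 46.04 + 61.39 = 107.4 kN/m.

107 kN/m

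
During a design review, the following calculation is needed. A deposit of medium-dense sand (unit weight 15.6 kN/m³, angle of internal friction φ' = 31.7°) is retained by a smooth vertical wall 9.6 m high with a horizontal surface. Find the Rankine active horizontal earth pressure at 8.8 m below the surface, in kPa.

K_a = (1 − sin φ)/(1 + sin φ) = 0.3111.
σ_h = K_a γ z = 0.3111 × 15.6 × 8.8 = 42.70 kPa.

42.7 kPa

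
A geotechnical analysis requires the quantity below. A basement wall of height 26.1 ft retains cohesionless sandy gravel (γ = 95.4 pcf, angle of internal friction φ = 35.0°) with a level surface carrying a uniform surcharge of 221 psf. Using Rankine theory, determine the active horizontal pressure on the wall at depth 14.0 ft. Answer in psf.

422 psf

K_a = (1 − sin φ)/(1 + sin φ) = 0.2710.
σ_v = γz + q = 95.4 × 14.0 + 221 = 1557 psf.
σ_h = K_a σ_v = 0.2710 × 1557 = 421.8 psf.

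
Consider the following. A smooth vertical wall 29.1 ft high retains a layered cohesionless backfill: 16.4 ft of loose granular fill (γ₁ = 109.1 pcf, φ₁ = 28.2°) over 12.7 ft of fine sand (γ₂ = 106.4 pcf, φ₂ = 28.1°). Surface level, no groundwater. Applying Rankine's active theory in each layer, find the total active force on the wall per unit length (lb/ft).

16500 lb/ft

K_a1 = tan²(45°−28.2°/2) = 0.3582; K_a2 = tan²(45°−28.1°/2) = 0.3596.
Layer 1: σ at base = K_a1 γ₁ h₁ = 640.9 psf; P₁ = ½×640.9×16.4 = 5255.
Layer 2: σ_v at top = γ₁h₁ = 1789; σ_h top = K_a2×1789 = 643.4; σ_h base = K_a2×(1789+106.4×12.7) = 1129.
P₂ = ½(643.4+1129)×12.7 = 11260. Total P_a = 5255+11260 = 16510 lb/ft.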